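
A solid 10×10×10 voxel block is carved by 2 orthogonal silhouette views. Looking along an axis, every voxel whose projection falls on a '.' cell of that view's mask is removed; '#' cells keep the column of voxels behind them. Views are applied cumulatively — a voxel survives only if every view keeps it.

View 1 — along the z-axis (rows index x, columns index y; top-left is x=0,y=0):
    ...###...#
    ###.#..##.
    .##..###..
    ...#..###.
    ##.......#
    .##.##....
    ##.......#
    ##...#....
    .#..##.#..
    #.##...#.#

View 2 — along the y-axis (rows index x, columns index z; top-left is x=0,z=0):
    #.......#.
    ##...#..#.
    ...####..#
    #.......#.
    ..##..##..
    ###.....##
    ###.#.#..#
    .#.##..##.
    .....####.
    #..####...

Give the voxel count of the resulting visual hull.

171 voxels

before carving: 1000 voxels (10×10×10)
V1 z: intersect with XY mask (41 set) -- 410 left
V2 y: intersect with XZ mask (42 set) -- 171 left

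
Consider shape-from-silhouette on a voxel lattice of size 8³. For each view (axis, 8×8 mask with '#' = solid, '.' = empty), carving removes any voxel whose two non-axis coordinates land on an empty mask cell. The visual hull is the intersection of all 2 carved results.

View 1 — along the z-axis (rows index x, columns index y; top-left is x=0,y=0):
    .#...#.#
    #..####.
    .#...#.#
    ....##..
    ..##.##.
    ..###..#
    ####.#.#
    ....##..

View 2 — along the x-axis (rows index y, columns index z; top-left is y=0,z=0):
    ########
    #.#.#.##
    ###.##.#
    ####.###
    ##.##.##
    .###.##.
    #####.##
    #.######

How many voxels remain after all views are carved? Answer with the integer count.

voxel count = 178

full grid |V| = 512
after view 1 [z-axis, 29 of 64 cells solid] → remaining = 232
after view 2 [x-axis, 51 of 64 cells solid] → remaining = 178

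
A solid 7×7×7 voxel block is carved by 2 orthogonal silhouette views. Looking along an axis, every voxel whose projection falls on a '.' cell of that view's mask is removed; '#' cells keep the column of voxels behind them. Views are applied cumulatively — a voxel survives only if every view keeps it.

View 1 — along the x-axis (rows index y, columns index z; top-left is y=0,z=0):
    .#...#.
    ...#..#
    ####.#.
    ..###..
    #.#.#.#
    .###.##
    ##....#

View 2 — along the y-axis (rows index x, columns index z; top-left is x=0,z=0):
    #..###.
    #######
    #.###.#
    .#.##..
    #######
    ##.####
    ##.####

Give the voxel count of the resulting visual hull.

initial block: 7^3 = 343
  1. axis=0 (YZ plane), |mask|=24  ⇒  voxels=168
  2. axis=1 (XZ plane), |mask|=38  ⇒  voxels=127

voxel count = 127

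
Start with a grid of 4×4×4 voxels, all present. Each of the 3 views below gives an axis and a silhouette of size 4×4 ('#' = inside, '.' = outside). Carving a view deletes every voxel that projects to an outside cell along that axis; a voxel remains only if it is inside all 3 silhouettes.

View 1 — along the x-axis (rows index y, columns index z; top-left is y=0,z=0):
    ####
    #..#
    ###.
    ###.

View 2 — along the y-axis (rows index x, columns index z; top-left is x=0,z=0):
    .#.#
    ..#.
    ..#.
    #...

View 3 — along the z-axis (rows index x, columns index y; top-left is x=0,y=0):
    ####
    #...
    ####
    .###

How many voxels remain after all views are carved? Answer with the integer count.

12 voxels

initial block: 4^3 = 64
V1 x: intersect with YZ mask (12 set) -- 48 left
V2 y: intersect with XZ mask (5 set) -- 15 left
V3 z: intersect with XY mask (12 set) -- 12 left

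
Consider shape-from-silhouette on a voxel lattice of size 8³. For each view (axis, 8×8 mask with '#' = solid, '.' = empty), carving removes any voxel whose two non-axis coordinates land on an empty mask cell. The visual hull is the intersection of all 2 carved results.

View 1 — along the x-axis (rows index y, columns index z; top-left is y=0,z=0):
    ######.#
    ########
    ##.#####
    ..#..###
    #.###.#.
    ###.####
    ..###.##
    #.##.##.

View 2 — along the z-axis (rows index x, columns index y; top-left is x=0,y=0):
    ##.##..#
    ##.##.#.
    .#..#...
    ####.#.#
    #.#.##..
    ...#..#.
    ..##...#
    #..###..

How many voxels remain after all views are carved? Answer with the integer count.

183 voxels

before carving: 512 voxels (8×8×8)
carve view 1 (along x, YZ-mask fill 48/64): 384 voxels remain
carve view 2 (along z, XY-mask fill 31/64): 183 voxels remain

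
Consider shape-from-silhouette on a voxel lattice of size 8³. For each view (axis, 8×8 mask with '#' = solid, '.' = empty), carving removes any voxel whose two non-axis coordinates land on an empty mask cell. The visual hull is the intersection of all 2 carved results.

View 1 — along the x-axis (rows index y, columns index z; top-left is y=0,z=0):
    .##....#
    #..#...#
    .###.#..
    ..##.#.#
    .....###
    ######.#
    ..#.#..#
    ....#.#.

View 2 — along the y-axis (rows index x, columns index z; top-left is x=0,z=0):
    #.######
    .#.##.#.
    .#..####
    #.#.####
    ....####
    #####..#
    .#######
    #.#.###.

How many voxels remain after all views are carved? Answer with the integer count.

remaining voxels: 159

initial block: 8^3 = 512
  1. axis=0 (YZ plane), |mask|=29  ⇒  voxels=232
  2. axis=1 (XZ plane), |mask|=44  ⇒  voxels=159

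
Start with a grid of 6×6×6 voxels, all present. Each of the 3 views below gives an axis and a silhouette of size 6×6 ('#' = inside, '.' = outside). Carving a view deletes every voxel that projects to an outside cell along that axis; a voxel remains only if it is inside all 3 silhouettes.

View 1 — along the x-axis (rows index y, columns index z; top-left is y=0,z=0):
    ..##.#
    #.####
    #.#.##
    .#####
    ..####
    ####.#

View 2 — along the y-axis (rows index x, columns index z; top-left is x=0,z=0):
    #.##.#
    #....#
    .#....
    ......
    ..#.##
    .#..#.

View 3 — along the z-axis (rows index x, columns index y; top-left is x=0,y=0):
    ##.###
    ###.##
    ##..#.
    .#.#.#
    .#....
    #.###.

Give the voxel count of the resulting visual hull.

start: 6×6×6 = 216 voxels
step 1: project along x, AND mask (26/36) → |grid| = 156
step 2: project along y, AND mask (12/36) → |grid| = 53
step 3: project along z, AND mask (21/36) → |grid| = 32

voxel count = 32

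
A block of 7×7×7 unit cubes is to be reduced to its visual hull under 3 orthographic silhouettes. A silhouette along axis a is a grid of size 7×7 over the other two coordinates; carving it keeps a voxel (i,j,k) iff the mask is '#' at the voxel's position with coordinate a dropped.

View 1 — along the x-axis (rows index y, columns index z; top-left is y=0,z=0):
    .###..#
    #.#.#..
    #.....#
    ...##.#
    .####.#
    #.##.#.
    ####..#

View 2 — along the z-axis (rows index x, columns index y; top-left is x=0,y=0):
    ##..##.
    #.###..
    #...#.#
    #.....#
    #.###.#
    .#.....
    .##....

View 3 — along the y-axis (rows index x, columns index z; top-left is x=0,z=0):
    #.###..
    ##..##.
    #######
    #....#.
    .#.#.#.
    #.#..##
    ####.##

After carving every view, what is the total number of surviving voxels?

before carving: 343 voxels (7×7×7)
[1] x-view keeps 26 columns → grid now 182
[2] z-view keeps 21 columns → grid now 80
[3] y-view keeps 30 columns → grid now 44

remaining voxels: 44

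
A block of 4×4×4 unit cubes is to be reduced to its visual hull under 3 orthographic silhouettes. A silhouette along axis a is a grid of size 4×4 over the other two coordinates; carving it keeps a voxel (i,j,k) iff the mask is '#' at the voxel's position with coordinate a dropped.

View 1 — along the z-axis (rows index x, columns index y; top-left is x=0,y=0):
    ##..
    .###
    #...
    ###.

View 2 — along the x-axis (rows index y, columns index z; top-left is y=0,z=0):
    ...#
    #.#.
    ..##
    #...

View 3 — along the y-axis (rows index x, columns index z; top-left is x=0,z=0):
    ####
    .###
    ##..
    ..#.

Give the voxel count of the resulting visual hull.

voxel count = 8

before carving: 64 voxels (4×4×4)
[1] z-view keeps 9 columns → grid now 36
[2] x-view keeps 6 columns → grid now 14
[3] y-view keeps 10 columns → grid now 8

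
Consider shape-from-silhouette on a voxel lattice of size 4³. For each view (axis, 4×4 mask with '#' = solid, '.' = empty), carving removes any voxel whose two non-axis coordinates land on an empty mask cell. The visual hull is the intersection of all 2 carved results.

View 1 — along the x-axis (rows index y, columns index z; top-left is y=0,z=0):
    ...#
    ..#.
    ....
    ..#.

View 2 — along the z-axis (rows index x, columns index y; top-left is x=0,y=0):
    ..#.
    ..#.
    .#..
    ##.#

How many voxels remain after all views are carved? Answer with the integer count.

remaining voxels: 4

full grid |V| = 64
step 1: project along x, AND mask (3/16) → |grid| = 12
step 2: project along z, AND mask (6/16) → |grid| = 4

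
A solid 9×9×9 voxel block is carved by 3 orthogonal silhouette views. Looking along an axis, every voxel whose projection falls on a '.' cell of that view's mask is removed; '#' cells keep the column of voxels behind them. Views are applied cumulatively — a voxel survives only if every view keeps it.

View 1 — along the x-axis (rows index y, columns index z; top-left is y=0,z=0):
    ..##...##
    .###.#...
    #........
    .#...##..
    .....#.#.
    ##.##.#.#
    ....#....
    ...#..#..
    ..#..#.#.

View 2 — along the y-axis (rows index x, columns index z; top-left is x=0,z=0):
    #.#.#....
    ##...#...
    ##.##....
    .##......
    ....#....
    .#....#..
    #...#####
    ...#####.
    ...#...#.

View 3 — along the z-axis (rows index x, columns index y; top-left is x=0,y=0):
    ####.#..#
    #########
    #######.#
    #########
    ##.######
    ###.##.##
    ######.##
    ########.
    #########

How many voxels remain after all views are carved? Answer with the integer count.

initial block: 9^3 = 729
carve view 1 (along x, YZ-mask fill 26/81): 234 voxels remain
carve view 2 (along y, XZ-mask fill 28/81): 80 voxels remain
carve view 3 (along z, XY-mask fill 72/81): 73 voxels remain

voxel count = 73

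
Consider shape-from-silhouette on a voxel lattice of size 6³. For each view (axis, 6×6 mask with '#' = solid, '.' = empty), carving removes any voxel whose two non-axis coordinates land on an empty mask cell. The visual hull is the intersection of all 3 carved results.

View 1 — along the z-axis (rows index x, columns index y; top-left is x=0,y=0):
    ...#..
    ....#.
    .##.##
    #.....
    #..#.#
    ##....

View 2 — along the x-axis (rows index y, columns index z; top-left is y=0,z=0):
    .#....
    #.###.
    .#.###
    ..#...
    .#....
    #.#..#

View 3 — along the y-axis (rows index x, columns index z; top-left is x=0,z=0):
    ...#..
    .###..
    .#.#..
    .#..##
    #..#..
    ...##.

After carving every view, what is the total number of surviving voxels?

|visual hull| = 9

start: 6×6×6 = 216 voxels
carve view 1 (along z, XY-mask fill 12/36): 72 voxels remain
carve view 2 (along x, YZ-mask fill 14/36): 25 voxels remain
carve view 3 (along y, XZ-mask fill 13/36): 9 voxels remain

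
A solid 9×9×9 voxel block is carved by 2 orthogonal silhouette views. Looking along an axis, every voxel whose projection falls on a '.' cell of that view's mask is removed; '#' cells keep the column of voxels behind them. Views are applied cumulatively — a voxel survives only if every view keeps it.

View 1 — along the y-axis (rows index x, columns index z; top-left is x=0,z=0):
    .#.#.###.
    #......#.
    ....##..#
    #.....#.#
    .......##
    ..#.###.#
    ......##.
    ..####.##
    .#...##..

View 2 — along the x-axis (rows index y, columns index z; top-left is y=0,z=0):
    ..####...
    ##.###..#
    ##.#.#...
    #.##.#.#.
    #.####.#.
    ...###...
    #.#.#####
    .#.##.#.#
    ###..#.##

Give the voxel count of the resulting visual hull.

152 voxels

before carving: 729 voxels (9×9×9)
  1. axis=1 (XZ plane), |mask|=31  ⇒  voxels=279
  2. axis=0 (YZ plane), |mask|=46  ⇒  voxels=152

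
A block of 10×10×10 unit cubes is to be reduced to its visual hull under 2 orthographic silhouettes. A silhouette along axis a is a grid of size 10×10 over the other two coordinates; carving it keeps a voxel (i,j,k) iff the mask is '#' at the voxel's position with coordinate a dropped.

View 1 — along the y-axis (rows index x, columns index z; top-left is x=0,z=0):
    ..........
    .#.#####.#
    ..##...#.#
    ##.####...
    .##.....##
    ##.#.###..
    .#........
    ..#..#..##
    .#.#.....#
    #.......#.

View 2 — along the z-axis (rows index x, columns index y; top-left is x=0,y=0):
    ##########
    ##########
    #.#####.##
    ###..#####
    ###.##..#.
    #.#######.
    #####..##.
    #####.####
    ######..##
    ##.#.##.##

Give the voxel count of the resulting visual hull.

before carving: 1000 voxels (10×10×10)
carve view 1 (along y, XZ-mask fill 37/100): 370 voxels remain
carve view 2 (along z, XY-mask fill 81/100): 303 voxels remain

303 voxels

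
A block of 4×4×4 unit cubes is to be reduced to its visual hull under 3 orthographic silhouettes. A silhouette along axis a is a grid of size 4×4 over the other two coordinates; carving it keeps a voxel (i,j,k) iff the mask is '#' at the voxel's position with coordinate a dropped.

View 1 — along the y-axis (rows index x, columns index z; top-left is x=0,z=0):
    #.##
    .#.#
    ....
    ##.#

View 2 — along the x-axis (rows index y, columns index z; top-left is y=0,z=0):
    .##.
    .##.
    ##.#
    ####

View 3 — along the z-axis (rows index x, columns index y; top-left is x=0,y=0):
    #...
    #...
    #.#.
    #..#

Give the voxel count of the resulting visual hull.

|visual hull| = 6

full grid |V| = 64
[1] y-view keeps 8 columns → grid now 32
[2] x-view keeps 11 columns → grid now 21
[3] z-view keeps 6 columns → grid now 6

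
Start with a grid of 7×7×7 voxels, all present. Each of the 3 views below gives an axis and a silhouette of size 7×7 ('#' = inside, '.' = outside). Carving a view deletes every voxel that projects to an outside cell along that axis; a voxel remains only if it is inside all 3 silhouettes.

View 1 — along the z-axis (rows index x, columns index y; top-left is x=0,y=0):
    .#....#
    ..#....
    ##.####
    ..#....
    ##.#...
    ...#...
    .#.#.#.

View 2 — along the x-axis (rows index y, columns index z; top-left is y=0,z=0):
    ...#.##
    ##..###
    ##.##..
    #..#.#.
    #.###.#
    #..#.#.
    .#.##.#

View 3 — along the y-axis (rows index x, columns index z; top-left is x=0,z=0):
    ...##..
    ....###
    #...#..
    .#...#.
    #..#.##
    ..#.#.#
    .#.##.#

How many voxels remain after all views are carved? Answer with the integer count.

initial block: 7^3 = 343
  1. axis=2 (XY plane), |mask|=17  ⇒  voxels=119
  2. axis=0 (YZ plane), |mask|=27  ⇒  voxels=65
  3. axis=1 (XZ plane), |mask|=20  ⇒  voxels=26

remaining voxels: 26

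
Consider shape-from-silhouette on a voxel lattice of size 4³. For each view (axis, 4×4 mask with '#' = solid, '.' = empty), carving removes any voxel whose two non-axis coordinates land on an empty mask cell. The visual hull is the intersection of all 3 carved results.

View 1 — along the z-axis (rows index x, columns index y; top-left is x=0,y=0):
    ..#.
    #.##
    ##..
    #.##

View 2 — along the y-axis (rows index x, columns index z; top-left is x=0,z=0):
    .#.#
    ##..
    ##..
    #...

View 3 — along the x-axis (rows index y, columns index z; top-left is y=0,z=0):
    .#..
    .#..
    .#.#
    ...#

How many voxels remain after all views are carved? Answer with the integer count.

initial block: 4^3 = 64
  1. axis=2 (XY plane), |mask|=9  ⇒  voxels=36
  2. axis=1 (XZ plane), |mask|=7  ⇒  voxels=15
  3. axis=0 (YZ plane), |mask|=5  ⇒  voxels=6

remaining voxels: 6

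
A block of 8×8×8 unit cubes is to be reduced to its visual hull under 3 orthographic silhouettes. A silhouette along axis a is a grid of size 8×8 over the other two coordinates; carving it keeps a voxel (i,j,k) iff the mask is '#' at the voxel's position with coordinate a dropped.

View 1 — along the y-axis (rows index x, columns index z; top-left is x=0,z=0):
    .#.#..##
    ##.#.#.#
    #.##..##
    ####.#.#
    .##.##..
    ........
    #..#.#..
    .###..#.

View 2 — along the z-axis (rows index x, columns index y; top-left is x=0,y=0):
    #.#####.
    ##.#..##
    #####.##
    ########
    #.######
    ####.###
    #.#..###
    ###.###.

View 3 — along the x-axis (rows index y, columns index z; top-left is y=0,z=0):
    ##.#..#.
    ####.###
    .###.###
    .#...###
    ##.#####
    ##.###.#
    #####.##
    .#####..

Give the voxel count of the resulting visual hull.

before carving: 512 voxels (8×8×8)
step 1: project along y, AND mask (31/64) → |grid| = 248
step 2: project along z, AND mask (51/64) → |grid| = 199
step 3: project along x, AND mask (46/64) → |grid| = 150

|visual hull| = 150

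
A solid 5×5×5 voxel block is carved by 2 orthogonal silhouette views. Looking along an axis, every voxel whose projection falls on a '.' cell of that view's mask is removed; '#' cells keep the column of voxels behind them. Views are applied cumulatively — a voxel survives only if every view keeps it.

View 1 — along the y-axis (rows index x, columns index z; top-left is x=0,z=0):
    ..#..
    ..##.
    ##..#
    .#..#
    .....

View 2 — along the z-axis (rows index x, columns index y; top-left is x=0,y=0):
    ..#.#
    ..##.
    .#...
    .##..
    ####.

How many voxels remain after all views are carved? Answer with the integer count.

13 voxels

before carving: 125 voxels (5×5×5)
carve view 1 (along y, XZ-mask fill 8/25): 40 voxels remain
carve view 2 (along z, XY-mask fill 11/25): 13 voxels remain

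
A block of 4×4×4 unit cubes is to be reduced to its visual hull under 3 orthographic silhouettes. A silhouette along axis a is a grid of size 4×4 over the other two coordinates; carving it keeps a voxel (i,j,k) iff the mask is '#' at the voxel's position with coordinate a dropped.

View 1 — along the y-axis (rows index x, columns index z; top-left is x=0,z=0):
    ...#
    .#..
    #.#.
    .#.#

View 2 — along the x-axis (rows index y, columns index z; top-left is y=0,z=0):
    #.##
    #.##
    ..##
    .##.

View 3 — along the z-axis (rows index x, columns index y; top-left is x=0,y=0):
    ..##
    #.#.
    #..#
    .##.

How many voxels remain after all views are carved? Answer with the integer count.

voxel count = 6

before carving: 64 voxels (4×4×4)
carve view 1 (along y, XZ-mask fill 6/16): 24 voxels remain
carve view 2 (along x, YZ-mask fill 10/16): 14 voxels remain
carve view 3 (along z, XY-mask fill 8/16): 6 voxels remain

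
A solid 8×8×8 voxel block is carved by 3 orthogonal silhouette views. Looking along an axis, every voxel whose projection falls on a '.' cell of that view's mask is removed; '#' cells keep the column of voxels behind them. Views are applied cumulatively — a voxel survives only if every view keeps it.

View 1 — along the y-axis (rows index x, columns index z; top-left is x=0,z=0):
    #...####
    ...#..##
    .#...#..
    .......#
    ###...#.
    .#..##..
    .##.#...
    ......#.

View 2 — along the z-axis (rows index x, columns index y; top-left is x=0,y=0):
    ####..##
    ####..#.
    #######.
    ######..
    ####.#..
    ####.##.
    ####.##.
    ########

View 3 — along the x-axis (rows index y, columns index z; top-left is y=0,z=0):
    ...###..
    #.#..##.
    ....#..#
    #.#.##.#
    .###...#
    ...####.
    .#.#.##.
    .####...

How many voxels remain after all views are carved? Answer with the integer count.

56 voxels

full grid |V| = 512
step 1: project along y, AND mask (22/64) → |grid| = 176
step 2: project along z, AND mask (49/64) → |grid| = 129
step 3: project along x, AND mask (30/64) → |grid| = 56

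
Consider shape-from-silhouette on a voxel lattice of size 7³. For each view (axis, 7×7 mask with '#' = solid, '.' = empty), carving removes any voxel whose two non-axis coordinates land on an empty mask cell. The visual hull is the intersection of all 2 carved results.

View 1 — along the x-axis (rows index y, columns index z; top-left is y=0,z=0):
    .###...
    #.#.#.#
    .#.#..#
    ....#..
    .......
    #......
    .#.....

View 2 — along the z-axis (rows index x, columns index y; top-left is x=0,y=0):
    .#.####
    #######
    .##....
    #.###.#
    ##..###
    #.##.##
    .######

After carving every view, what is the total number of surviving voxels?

full grid |V| = 343
carve view 1 (along x, YZ-mask fill 13/49): 91 voxels remain
carve view 2 (along z, XY-mask fill 35/49): 63 voxels remain

|visual hull| = 63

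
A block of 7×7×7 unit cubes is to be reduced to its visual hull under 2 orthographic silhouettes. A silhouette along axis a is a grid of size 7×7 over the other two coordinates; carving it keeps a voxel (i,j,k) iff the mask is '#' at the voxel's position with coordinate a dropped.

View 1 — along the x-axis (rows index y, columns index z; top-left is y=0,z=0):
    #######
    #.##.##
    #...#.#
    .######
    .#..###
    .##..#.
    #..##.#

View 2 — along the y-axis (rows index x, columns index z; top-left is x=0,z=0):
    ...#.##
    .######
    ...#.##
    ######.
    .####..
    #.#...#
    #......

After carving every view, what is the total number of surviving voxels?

full grid |V| = 343
[1] x-view keeps 32 columns → grid now 224
[2] y-view keeps 26 columns → grid now 119

voxel count = 119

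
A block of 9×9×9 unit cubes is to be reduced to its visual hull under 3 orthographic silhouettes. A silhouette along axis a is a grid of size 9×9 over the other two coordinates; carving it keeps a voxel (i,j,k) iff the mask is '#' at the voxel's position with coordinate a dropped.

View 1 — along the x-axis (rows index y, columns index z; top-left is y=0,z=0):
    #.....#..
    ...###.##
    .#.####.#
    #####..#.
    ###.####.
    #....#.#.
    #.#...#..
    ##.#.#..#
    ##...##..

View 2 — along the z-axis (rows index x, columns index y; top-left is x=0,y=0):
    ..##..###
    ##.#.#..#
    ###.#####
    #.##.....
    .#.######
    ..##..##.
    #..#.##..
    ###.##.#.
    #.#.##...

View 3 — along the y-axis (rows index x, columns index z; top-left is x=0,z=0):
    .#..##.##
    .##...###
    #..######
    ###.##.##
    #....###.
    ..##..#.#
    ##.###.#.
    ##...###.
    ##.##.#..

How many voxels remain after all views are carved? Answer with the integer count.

before carving: 729 voxels (9×9×9)
  1. axis=0 (YZ plane), |mask|=41  ⇒  voxels=369
  2. axis=2 (XY plane), |mask|=46  ⇒  voxels=206
  3. axis=1 (XZ plane), |mask|=48  ⇒  voxels=126

|visual hull| = 126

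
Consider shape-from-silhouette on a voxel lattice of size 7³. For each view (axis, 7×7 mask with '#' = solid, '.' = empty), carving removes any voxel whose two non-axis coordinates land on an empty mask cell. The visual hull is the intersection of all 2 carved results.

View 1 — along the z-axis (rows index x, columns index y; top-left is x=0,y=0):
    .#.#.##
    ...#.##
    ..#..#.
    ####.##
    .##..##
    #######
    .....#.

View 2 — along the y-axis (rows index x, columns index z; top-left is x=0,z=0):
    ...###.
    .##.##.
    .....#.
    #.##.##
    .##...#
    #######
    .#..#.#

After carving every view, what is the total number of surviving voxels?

before carving: 343 voxels (7×7×7)
carve view 1 (along z, XY-mask fill 27/49): 189 voxels remain
carve view 2 (along y, XZ-mask fill 26/49): 120 voxels remain

remaining voxels: 120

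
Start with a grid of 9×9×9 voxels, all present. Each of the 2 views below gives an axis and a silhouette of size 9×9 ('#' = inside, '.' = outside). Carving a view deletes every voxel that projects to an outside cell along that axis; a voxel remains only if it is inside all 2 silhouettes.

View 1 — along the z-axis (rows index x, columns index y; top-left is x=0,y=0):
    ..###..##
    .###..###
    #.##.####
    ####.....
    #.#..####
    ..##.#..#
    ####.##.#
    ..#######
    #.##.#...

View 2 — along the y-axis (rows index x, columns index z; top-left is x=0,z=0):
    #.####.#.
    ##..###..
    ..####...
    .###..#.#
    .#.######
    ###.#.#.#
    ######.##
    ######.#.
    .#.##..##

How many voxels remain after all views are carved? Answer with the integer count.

initial block: 9^3 = 729
carve view 1 (along z, XY-mask fill 50/81): 450 voxels remain
carve view 2 (along y, XZ-mask fill 53/81): 299 voxels remain

299 voxels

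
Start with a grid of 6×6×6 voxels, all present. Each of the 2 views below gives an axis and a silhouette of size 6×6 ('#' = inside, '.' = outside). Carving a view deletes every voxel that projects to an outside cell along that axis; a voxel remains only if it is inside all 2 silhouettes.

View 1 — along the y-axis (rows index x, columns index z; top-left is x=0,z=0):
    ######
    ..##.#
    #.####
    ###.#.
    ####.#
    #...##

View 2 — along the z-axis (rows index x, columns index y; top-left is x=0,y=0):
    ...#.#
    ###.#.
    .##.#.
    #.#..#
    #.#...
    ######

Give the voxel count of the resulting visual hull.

79 voxels

start: 6×6×6 = 216 voxels
after view 1 [y-axis, 26 of 36 cells solid] → remaining = 156
after view 2 [z-axis, 20 of 36 cells solid] → remaining = 79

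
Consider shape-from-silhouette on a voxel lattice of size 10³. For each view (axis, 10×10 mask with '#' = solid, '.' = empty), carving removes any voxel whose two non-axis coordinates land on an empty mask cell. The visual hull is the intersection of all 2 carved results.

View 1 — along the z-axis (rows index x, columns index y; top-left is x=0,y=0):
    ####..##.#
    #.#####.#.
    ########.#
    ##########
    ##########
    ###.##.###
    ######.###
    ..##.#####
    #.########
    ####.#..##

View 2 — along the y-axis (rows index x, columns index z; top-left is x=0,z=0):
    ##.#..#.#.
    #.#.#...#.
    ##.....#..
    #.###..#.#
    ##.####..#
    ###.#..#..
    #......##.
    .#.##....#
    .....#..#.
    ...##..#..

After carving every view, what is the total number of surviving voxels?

remaining voxels: 354

start: 10×10×10 = 1000 voxels
after view 1 [z-axis, 83 of 100 cells solid] → remaining = 830
after view 2 [y-axis, 42 of 100 cells solid] → remaining = 354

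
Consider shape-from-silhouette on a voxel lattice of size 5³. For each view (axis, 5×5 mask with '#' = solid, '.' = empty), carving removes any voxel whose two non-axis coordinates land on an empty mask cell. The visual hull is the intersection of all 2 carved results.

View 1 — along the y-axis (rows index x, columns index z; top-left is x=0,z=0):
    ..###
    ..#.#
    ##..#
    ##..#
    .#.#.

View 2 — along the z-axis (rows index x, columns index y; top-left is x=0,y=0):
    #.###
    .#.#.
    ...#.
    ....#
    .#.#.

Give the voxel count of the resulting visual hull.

voxel count = 26

initial block: 5^3 = 125
step 1: project along y, AND mask (13/25) → |grid| = 65
step 2: project along z, AND mask (10/25) → |grid| = 26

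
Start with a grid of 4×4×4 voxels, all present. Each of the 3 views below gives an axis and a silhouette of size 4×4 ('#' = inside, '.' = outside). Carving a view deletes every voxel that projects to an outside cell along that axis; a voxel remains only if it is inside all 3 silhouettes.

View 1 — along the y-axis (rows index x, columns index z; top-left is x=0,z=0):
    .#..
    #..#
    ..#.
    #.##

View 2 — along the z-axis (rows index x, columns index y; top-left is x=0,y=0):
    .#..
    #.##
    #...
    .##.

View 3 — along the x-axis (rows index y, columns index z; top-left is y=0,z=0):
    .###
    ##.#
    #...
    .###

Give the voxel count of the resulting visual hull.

|visual hull| = 8

before carving: 64 voxels (4×4×4)
after view 1 [y-axis, 7 of 16 cells solid] → remaining = 28
after view 2 [z-axis, 7 of 16 cells solid] → remaining = 14
after view 3 [x-axis, 10 of 16 cells solid] → remaining = 8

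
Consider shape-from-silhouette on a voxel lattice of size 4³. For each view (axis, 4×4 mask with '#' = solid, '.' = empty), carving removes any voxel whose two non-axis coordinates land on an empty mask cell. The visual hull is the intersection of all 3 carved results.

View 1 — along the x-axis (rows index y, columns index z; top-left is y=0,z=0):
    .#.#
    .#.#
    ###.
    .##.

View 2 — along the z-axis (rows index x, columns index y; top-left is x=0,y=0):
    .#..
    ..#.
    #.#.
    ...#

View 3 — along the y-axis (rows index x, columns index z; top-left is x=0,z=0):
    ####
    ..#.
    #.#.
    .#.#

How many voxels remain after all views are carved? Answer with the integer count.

start: 4×4×4 = 64 voxels
[1] x-view keeps 9 columns → grid now 36
[2] z-view keeps 5 columns → grid now 12
[3] y-view keeps 9 columns → grid now 6

remaining voxels: 6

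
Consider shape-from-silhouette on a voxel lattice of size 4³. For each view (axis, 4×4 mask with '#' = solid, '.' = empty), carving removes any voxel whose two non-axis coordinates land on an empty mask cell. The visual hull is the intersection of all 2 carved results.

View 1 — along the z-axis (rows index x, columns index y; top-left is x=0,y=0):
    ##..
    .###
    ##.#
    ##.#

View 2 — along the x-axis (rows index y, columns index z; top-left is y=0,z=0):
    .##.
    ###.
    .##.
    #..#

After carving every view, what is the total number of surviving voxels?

|visual hull| = 26

before carving: 64 voxels (4×4×4)
after view 1 [z-axis, 11 of 16 cells solid] → remaining = 44
after view 2 [x-axis, 9 of 16 cells solid] → remaining = 26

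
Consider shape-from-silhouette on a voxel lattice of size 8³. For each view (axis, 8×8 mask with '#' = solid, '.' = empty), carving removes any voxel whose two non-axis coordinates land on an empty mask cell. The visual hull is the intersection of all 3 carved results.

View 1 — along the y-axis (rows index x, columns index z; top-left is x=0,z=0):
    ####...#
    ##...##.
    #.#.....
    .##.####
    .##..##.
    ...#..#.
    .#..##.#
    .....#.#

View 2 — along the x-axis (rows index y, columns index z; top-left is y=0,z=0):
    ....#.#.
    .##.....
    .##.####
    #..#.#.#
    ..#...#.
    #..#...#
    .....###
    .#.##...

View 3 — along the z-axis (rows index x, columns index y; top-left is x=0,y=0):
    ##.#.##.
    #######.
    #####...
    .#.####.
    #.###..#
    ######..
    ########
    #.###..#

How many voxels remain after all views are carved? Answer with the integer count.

remaining voxels: 65

start: 8×8×8 = 512 voxels
[1] y-view keeps 29 columns → grid now 232
[2] x-view keeps 25 columns → grid now 92
[3] z-view keeps 46 columns → grid now 65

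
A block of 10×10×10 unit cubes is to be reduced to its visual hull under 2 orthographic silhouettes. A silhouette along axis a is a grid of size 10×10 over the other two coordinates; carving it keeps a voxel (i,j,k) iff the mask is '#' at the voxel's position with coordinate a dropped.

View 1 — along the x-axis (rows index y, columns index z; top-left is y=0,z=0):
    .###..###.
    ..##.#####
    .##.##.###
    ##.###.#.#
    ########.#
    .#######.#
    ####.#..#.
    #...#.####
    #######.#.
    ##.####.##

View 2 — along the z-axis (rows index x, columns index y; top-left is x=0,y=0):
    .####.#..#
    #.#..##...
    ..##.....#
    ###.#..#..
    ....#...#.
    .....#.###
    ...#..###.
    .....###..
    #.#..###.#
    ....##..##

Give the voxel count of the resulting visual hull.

before carving: 1000 voxels (10×10×10)
step 1: project along x, AND mask (72/100) → |grid| = 720
step 2: project along z, AND mask (41/100) → |grid| = 296

voxel count = 296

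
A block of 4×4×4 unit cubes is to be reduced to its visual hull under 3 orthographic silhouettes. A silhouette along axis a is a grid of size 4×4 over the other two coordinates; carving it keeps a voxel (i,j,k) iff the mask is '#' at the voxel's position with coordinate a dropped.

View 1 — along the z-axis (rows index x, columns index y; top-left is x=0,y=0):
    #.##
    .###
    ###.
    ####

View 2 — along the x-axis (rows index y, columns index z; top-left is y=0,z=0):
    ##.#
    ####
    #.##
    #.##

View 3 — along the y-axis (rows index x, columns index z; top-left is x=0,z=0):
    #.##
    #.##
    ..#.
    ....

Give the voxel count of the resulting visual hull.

19 voxels

full grid |V| = 64
  1. axis=2 (XY plane), |mask|=13  ⇒  voxels=52
  2. axis=0 (YZ plane), |mask|=13  ⇒  voxels=42
  3. axis=1 (XZ plane), |mask|=7  ⇒  voxels=19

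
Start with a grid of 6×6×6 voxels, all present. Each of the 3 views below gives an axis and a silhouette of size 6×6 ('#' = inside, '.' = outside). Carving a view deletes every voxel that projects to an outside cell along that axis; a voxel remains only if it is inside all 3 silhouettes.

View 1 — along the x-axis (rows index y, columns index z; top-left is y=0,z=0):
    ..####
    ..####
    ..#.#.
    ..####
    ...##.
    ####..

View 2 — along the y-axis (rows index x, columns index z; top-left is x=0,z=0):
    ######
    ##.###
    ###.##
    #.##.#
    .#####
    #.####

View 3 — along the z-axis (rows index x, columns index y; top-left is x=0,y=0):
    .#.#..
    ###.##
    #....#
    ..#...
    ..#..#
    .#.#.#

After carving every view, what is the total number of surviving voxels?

full grid |V| = 216
carve view 1 (along x, YZ-mask fill 20/36): 120 voxels remain
carve view 2 (along y, XZ-mask fill 30/36): 102 voxels remain
carve view 3 (along z, XY-mask fill 15/36): 43 voxels remain

43 voxels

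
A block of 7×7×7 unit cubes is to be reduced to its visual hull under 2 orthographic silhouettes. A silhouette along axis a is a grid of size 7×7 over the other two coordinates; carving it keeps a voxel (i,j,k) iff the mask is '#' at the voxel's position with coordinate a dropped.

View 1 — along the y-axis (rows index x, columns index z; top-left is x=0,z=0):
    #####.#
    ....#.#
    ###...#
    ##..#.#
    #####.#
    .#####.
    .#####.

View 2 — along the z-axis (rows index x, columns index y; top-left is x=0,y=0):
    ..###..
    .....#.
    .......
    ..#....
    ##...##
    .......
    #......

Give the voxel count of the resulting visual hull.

remaining voxels: 53

before carving: 343 voxels (7×7×7)
[1] y-view keeps 32 columns → grid now 224
[2] z-view keeps 10 columns → grid now 53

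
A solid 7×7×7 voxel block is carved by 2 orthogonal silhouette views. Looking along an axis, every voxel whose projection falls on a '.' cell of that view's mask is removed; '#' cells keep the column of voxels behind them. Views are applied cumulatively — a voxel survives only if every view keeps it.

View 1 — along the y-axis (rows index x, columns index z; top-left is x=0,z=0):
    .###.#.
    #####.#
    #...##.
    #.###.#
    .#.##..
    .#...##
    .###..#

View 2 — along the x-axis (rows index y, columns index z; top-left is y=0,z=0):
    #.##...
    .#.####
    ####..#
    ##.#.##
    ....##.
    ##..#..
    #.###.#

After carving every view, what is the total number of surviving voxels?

start: 7×7×7 = 343 voxels
carve view 1 (along y, XZ-mask fill 28/49): 196 voxels remain
carve view 2 (along x, YZ-mask fill 28/49): 113 voxels remain

voxel count = 113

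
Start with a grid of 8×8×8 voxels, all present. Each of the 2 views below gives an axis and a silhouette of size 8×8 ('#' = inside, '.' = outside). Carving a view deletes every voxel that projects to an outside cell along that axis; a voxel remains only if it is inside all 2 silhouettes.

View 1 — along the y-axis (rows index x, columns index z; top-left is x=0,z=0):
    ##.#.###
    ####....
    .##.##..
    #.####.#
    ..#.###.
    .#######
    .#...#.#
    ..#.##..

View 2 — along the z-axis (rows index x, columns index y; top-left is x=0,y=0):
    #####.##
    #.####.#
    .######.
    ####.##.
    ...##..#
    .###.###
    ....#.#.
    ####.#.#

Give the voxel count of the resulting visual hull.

initial block: 8^3 = 512
V1 y: intersect with XZ mask (37 set) -- 296 left
V2 z: intersect with XY mask (42 set) -- 204 left

remaining voxels: 204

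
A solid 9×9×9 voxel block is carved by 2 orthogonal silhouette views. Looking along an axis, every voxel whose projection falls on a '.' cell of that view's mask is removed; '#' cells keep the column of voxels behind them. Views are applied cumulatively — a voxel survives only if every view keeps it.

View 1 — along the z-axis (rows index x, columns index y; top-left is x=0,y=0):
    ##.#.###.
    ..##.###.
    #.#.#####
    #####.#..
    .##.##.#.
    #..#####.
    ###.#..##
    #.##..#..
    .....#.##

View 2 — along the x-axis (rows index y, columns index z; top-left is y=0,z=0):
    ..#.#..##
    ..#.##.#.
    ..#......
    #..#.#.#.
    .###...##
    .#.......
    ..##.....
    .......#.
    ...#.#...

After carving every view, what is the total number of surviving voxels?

initial block: 9^3 = 729
[1] z-view keeps 48 columns → grid now 432
[2] x-view keeps 24 columns → grid now 122

voxel count = 122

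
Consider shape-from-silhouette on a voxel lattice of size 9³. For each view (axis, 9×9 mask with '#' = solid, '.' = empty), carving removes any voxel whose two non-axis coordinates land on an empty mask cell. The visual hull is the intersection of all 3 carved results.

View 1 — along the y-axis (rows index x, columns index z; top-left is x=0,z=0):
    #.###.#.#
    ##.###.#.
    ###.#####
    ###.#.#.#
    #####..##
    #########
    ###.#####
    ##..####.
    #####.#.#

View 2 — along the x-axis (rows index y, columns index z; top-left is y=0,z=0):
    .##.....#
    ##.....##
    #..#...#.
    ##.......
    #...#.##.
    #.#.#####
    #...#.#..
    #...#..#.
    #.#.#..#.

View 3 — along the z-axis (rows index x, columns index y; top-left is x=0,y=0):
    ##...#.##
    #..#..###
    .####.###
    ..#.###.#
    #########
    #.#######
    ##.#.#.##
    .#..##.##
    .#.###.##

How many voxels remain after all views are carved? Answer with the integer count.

|visual hull| = 179

before carving: 729 voxels (9×9×9)
carve view 1 (along y, XZ-mask fill 63/81): 567 voxels remain
carve view 2 (along x, YZ-mask fill 33/81): 250 voxels remain
carve view 3 (along z, XY-mask fill 56/81): 179 voxels remain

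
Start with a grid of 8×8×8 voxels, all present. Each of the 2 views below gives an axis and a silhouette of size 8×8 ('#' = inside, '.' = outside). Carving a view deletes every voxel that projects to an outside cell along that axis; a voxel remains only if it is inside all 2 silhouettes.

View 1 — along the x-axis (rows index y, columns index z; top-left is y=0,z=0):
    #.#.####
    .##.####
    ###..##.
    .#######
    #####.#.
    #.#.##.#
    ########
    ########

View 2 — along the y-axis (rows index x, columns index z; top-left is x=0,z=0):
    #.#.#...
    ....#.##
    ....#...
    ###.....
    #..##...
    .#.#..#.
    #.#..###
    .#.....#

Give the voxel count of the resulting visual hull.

voxel count = 148

initial block: 8^3 = 512
[1] x-view keeps 51 columns → grid now 408
[2] y-view keeps 23 columns → grid now 148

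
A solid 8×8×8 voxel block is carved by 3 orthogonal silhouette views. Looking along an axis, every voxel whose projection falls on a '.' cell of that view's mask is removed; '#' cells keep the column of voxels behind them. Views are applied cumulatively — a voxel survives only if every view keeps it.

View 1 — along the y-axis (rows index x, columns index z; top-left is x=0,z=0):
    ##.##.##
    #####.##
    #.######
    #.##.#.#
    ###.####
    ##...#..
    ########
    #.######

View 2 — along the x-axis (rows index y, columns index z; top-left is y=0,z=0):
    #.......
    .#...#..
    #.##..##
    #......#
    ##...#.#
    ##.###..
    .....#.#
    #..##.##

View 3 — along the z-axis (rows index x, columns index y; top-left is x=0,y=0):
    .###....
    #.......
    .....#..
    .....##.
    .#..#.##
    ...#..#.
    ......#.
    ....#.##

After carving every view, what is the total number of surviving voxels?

remaining voxels: 43

before carving: 512 voxels (8×8×8)
V1 y: intersect with XZ mask (50 set) -- 400 left
V2 x: intersect with YZ mask (26 set) -- 170 left
V3 z: intersect with XY mask (17 set) -- 43 left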